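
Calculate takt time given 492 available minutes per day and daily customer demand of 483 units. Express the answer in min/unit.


Formula: Takt Time = Available Production Time / Customer Demand
Takt = 492 min/day / 483 units/day
Takt = 1.02 min/unit

1.02 min/unit


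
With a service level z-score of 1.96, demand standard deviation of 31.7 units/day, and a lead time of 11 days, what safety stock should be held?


Formula: SS = z * sigma_d * sqrt(LT)
sqrt(LT) = sqrt(11) = 3.3166
SS = 1.96 * 31.7 * 3.3166
SS = 206.1 units

206.1 units


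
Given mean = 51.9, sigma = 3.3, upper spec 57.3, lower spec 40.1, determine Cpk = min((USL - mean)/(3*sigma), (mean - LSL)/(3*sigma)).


Cpu = (57.3 - 51.9) / (3 * 3.3) = 0.55
Cpl = (51.9 - 40.1) / (3 * 3.3) = 1.19
Cpk = min(0.55, 1.19) = 0.55

0.55


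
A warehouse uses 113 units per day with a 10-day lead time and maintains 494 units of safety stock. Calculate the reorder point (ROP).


Formula: ROP = (Daily Demand * Lead Time) + Safety Stock
Demand during lead time = 113 * 10 = 1130 units
ROP = 1130 + 494 = 1624 units

1624 units


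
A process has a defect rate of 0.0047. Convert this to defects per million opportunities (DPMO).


DPMO = defect_rate * 1000000 = 0.0047 * 1000000

4700


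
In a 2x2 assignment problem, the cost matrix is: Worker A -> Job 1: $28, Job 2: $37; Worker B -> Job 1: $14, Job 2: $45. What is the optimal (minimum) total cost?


Option 1: A->1 + B->2 = $28 + $45 = $73
Option 2: A->2 + B->1 = $37 + $14 = $51
Min cost = min($73, $51) = $51

$51


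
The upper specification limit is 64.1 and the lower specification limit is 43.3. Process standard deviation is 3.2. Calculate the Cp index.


Cp = (64.1 - 43.3) / (6 * 3.2)

1.08


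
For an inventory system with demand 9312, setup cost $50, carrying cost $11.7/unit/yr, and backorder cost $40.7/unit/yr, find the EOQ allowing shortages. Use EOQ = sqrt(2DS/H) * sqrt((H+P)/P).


Formula: EOQ* = sqrt(2DS/H) * sqrt((H+P)/P)
Base EOQ = sqrt(2*9312*50/11.7) = 282.12 units
Correction = sqrt((11.7+40.7)/40.7) = 1.13467
EOQ* = 282.12 * 1.13467 = 320.1 units

320.1 units


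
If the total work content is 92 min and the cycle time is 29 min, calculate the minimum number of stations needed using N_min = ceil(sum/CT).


Formula: N_min = ceil(Sum of Task Times / Cycle Time)
N_min = ceil(92 min / 29 min) = ceil(3.1724)
N_min = 4 stations

4


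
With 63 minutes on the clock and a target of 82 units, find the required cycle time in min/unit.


Formula: CT = Available Time / Number of Units
CT = 63 min / 82 units
CT = 0.77 min/unit

0.77 min/unit


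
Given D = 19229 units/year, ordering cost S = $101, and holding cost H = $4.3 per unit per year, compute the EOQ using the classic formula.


Formula: EOQ = sqrt(2 * D * S / H)
Numerator: 2 * 19229 * 101 = 3884258
2DS/H = 3884258 / 4.3 = 903315.8
EOQ = sqrt(903315.8) = 950.4 units

950.4 units


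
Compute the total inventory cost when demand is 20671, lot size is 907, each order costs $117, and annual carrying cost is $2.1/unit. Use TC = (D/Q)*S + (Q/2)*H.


TC = 20671/907 * 117 + 907/2 * 2.1

$3618.84


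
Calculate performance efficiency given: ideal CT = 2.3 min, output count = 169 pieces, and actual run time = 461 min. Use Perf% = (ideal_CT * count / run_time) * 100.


Formula: Performance = (Ideal CT * Total Count) / Run Time * 100
Ideal output time = 2.3 * 169 = 388.7 min
Performance = 388.7 / 461 * 100 = 84.3%

84.3%


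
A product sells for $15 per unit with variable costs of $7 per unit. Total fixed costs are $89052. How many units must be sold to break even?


Formula: BEQ = Fixed Costs / (Price - Variable Cost)
Contribution margin = $15 - $7 = $8/unit
BEQ = ceil($89052 / $8/unit) = ceil(11131.5) = 11132 units

11132 units


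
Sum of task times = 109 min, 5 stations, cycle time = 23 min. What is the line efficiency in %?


Formula: Efficiency = Sum of Task Times / (N_stations * CT) * 100
Total station capacity = 5 stations * 23 min = 115 min
Efficiency = 109 / 115 * 100 = 94.8%

94.8%


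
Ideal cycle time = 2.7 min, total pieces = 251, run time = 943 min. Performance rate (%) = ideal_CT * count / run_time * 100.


Formula: Performance = (Ideal CT * Total Count) / Run Time * 100
Ideal output time = 2.7 * 251 = 677.7 min
Performance = 677.7 / 943 * 100 = 71.9%

71.9%


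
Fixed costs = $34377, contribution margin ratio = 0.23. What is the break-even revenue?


Formula: BER = Fixed Costs / Contribution Margin Ratio
BER = $34377 / 0.23
BER = $149465.22 (to the nearest cent)

$149465.22


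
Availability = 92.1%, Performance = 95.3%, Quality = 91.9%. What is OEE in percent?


Formula: OEE = Availability * Performance * Quality / 10000
A * P = 92.1% * 95.3% / 100 = 87.77%
OEE = 87.77% * 91.9% / 100 = 80.7%

80.7%


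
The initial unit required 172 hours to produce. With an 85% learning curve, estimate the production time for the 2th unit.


Formula: T_n = T_1 * (learning_rate)^(log2(n)) where learning_rate = rate/100
Doublings = log2(2) = 1
T_n = 172 * 0.85^1
T_n = 172 * 0.85 = 146.2 hours

146.2 hours


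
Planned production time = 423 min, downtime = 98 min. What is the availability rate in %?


Formula: Availability = (Planned Time - Downtime) / Planned Time * 100
Uptime = 423 - 98 = 325 min
Availability = 325 / 423 * 100 = 76.8%

76.8%


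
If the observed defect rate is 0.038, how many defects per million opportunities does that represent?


DPMO = defect_rate * 1000000 = 0.038 * 1000000

38000


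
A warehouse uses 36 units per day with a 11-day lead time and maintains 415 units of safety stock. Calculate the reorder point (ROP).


Formula: ROP = (Daily Demand * Lead Time) + Safety Stock
Demand during lead time = 36 * 11 = 396 units
ROP = 396 + 415 = 811 units

811 units


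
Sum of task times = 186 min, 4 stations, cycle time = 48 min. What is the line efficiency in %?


Formula: Efficiency = Sum of Task Times / (N_stations * CT) * 100
Total station capacity = 4 stations * 48 min = 192 min
Efficiency = 186 / 192 * 100 = 96.9%

96.9%


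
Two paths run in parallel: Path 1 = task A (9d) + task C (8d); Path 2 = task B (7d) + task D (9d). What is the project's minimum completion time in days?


Path 1 = 9 + 8 = 17 days
Path 2 = 7 + 9 = 16 days
Duration = max(17, 16) = 17 days

17 days


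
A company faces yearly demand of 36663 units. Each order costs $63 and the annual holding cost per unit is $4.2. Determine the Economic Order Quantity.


Formula: EOQ = sqrt(2 * D * S / H)
Numerator: 2 * 36663 * 63 = 4619538
2DS/H = 4619538 / 4.2 = 1099890.0
EOQ = sqrt(1099890.0) = 1048.8 units

1048.8 units


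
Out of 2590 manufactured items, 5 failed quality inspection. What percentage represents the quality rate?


Formula: Quality Rate = Good Pieces / Total Pieces * 100
Good pieces = 2590 - 5 = 2585
QR = 2585 / 2590 * 100 = 99.8%

99.8%


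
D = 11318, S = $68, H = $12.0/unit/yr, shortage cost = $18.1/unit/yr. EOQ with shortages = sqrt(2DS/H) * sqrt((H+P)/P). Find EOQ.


Formula: EOQ* = sqrt(2DS/H) * sqrt((H+P)/P)
Base EOQ = sqrt(2*11318*68/12.0) = 358.15 units
Correction = sqrt((12.0+18.1)/18.1) = 1.28957
EOQ* = 358.15 * 1.28957 = 461.9 units

461.9 units


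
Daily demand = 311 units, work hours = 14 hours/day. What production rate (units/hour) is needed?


Formula: Production Rate = Daily Demand / Available Hours
Rate = 311 units/day / 14 hours/day
Rate = 22.2 units/hour

22.2 units/hour


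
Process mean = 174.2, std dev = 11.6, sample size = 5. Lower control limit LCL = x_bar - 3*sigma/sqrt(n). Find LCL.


LCL = 174.2 - 3 * 11.6 / sqrt(5)

158.64


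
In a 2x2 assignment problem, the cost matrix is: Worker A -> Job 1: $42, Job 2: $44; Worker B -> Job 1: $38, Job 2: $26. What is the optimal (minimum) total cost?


Option 1: A->1 + B->2 = $42 + $26 = $68
Option 2: A->2 + B->1 = $44 + $38 = $82
Min cost = min($68, $82) = $68

$68


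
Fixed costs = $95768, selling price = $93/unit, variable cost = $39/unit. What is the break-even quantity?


Formula: BEQ = Fixed Costs / (Price - Variable Cost)
Contribution margin = $93 - $39 = $54/unit
BEQ = ceil($95768 / $54/unit) = ceil(1773.48) = 1774 units

1774 units


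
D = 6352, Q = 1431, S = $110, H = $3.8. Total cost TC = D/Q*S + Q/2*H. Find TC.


TC = 6352/1431 * 110 + 1431/2 * 3.8

$3207.17


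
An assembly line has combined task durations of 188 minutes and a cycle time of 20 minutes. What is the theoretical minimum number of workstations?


Formula: N_min = ceil(Sum of Task Times / Cycle Time)
N_min = ceil(188 min / 20 min) = ceil(9.4)
N_min = 10 stations

10


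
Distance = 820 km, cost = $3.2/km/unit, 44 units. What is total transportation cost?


TC = dist * cost * units = 820 * 3.2 * 44 = $115456.00

$115456.00


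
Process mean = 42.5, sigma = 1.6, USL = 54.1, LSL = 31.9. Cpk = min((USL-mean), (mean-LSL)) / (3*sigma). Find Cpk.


Cpu = (54.1 - 42.5) / (3 * 1.6) = 2.42
Cpl = (42.5 - 31.9) / (3 * 1.6) = 2.21
Cpk = min(2.42, 2.21) = 2.21

2.21


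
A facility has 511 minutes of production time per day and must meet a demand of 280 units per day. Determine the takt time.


Formula: Takt Time = Available Production Time / Customer Demand
Takt = 511 min/day / 280 units/day
Takt = 1.83 min/unit

1.83 min/unit


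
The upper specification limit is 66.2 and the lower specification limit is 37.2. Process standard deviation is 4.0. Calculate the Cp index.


Cp = (66.2 - 37.2) / (6 * 4.0)

1.21


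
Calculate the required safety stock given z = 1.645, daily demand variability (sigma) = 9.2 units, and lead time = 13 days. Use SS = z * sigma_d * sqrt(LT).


Formula: SS = z * sigma_d * sqrt(LT)
sqrt(LT) = sqrt(13) = 3.6056
SS = 1.645 * 9.2 * 3.6056
SS = 54.6 units

54.6 units


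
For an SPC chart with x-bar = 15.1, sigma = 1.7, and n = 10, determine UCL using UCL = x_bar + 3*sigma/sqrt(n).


UCL = 15.1 + 3 * 1.7 / sqrt(10)

16.71


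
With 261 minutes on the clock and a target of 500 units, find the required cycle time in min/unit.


Formula: CT = Available Time / Number of Units
CT = 261 min / 500 units
CT = 0.52 min/unit

0.52 min/unit


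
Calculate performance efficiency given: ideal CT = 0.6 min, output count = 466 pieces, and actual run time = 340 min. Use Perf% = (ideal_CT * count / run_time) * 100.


Formula: Performance = (Ideal CT * Total Count) / Run Time * 100
Ideal output time = 0.6 * 466 = 279.6 min
Performance = 279.6 / 340 * 100 = 82.2%

82.2%


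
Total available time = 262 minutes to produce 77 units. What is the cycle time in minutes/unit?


Formula: CT = Available Time / Number of Units
CT = 262 min / 77 units
CT = 3.4 min/unit

3.4 min/unit


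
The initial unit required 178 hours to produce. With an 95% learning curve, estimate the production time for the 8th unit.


Formula: T_n = T_1 * (learning_rate)^(log2(n)) where learning_rate = rate/100
Doublings = log2(8) = 3
T_n = 178 * 0.95^3
T_n = 178 * 0.8574 = 152.6 hours

152.6 hours


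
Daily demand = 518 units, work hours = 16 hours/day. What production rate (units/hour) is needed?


Formula: Production Rate = Daily Demand / Available Hours
Rate = 518 units/day / 16 hours/day
Rate = 32.4 units/hour

32.4 units/hour


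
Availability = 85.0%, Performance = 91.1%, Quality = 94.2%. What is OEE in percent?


Formula: OEE = Availability * Performance * Quality / 10000
A * P = 85.0% * 91.1% / 100 = 77.44%
OEE = 77.44% * 94.2% / 100 = 72.9%

72.9%


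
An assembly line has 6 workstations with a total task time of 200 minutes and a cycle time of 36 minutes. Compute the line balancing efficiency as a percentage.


Formula: Efficiency = Sum of Task Times / (N_stations * CT) * 100
Total station capacity = 6 stations * 36 min = 216 min
Efficiency = 200 / 216 * 100 = 92.6%

92.6%


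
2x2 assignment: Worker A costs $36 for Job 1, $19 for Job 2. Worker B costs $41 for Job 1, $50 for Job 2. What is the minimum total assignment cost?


Option 1: A->1 + B->2 = $36 + $50 = $86
Option 2: A->2 + B->1 = $19 + $41 = $60
Min cost = min($86, $60) = $60

$60


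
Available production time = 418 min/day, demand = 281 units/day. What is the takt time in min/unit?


Formula: Takt Time = Available Production Time / Customer Demand
Takt = 418 min/day / 281 units/day
Takt = 1.49 min/unit

1.49 min/unit


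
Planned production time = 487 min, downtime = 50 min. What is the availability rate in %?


Formula: Availability = (Planned Time - Downtime) / Planned Time * 100
Uptime = 487 - 50 = 437 min
Availability = 437 / 487 * 100 = 89.7%

89.7%


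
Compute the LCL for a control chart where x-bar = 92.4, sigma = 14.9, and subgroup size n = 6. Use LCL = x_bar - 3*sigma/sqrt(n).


LCL = 92.4 - 3 * 14.9 / sqrt(6)

74.15


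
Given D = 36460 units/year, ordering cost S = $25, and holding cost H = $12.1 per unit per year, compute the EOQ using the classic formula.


Formula: EOQ = sqrt(2 * D * S / H)
Numerator: 2 * 36460 * 25 = 1823000
2DS/H = 1823000 / 12.1 = 150661.2
EOQ = sqrt(150661.2) = 388.2 units

388.2 units


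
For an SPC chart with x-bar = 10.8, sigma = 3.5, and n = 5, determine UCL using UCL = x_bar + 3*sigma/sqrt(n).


UCL = 10.8 + 3 * 3.5 / sqrt(5)

15.5


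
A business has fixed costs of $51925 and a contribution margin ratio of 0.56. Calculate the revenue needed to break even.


Formula: BER = Fixed Costs / Contribution Margin Ratio
BER = $51925 / 0.56
BER = $92723.21 (to the nearest cent)

$92723.21


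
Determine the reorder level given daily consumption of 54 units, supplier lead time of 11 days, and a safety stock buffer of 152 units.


Formula: ROP = (Daily Demand * Lead Time) + Safety Stock
Demand during lead time = 54 * 11 = 594 units
ROP = 594 + 152 = 746 units

746 units


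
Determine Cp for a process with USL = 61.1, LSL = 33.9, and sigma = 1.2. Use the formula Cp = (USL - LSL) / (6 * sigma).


Cp = (61.1 - 33.9) / (6 * 1.2)

3.78


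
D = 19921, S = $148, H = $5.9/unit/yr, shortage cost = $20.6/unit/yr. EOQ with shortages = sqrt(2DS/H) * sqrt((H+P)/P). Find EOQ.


Formula: EOQ* = sqrt(2DS/H) * sqrt((H+P)/P)
Base EOQ = sqrt(2*19921*148/5.9) = 999.71 units
Correction = sqrt((5.9+20.6)/20.6) = 1.1342
EOQ* = 999.71 * 1.1342 = 1133.9 units

1133.9 units


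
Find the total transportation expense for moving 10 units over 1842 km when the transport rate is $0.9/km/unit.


TC = dist * cost * units = 1842 * 0.9 * 10 = $16578.00

$16578.00


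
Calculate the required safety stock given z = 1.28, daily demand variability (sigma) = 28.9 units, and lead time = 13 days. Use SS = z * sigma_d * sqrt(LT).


Formula: SS = z * sigma_d * sqrt(LT)
sqrt(LT) = sqrt(13) = 3.6056
SS = 1.28 * 28.9 * 3.6056
SS = 133.4 units

133.4 units


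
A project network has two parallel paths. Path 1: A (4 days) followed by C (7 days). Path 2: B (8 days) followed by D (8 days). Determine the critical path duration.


Path 1 = 4 + 7 = 11 days
Path 2 = 8 + 8 = 16 days
Duration = max(11, 16) = 16 days

16 days


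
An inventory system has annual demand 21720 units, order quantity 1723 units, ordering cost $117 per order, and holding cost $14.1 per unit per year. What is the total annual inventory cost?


TC = 21720/1723 * 117 + 1723/2 * 14.1

$13622.04


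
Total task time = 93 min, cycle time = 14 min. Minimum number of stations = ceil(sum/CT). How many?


Formula: N_min = ceil(Sum of Task Times / Cycle Time)
N_min = ceil(93 min / 14 min) = ceil(6.6429)
N_min = 7 stations

7


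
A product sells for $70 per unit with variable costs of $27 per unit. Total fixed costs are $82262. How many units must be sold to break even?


Formula: BEQ = Fixed Costs / (Price - Variable Cost)
Contribution margin = $70 - $27 = $43/unit
BEQ = ceil($82262 / $43/unit) = ceil(1913.07) = 1914 units

1914 units


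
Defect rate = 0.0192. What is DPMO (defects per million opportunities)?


DPMO = defect_rate * 1000000 = 0.0192 * 1000000

19200


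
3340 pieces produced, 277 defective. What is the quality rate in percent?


Formula: Quality Rate = Good Pieces / Total Pieces * 100
Good pieces = 3340 - 277 = 3063
QR = 3063 / 3340 * 100 = 91.7%

91.7%


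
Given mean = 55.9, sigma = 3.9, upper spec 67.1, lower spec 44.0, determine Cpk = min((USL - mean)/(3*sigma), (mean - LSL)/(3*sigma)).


Cpu = (67.1 - 55.9) / (3 * 3.9) = 0.96
Cpl = (55.9 - 44.0) / (3 * 3.9) = 1.02
Cpk = min(0.96, 1.02) = 0.96

0.96


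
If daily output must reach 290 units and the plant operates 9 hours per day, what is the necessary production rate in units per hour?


Formula: Production Rate = Daily Demand / Available Hours
Rate = 290 units/day / 9 hours/day
Rate = 32.2 units/hour

32.2 units/hour


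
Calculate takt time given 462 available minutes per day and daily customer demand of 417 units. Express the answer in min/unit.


Formula: Takt Time = Available Production Time / Customer Demand
Takt = 462 min/day / 417 units/day
Takt = 1.11 min/unit

1.11 min/unit


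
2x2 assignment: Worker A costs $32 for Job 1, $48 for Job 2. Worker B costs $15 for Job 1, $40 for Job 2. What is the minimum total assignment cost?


Option 1: A->1 + B->2 = $32 + $40 = $72
Option 2: A->2 + B->1 = $48 + $15 = $63
Min cost = min($72, $63) = $63

$63


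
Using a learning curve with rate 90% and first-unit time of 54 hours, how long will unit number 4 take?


Formula: T_n = T_1 * (learning_rate)^(log2(n)) where learning_rate = rate/100
Doublings = log2(4) = 2
T_n = 54 * 0.9^2
T_n = 54 * 0.81 = 43.7 hours

43.7 hours


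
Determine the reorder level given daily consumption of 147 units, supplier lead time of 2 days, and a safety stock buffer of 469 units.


Formula: ROP = (Daily Demand * Lead Time) + Safety Stock
Demand during lead time = 147 * 2 = 294 units
ROP = 294 + 469 = 763 units

763 units


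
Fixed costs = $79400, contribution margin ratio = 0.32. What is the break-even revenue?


Formula: BER = Fixed Costs / Contribution Margin Ratio
BER = $79400 / 0.32
BER = $248125.00 (to the nearest cent)

$248125.00


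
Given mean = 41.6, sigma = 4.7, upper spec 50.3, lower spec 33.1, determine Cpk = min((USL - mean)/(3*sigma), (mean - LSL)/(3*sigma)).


Cpu = (50.3 - 41.6) / (3 * 4.7) = 0.62
Cpl = (41.6 - 33.1) / (3 * 4.7) = 0.6
Cpk = min(0.62, 0.6) = 0.6

0.6


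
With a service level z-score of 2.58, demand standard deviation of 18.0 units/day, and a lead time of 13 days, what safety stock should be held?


Formula: SS = z * sigma_d * sqrt(LT)
sqrt(LT) = sqrt(13) = 3.6056
SS = 2.58 * 18.0 * 3.6056
SS = 167.4 units

167.4 units


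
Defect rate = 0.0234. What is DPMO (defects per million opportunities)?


DPMO = defect_rate * 1000000 = 0.0234 * 1000000

23400


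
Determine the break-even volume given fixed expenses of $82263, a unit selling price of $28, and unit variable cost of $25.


Formula: BEQ = Fixed Costs / (Price - Variable Cost)
Contribution margin = $28 - $25 = $3/unit
BEQ = ceil($82263 / $3/unit) = ceil(27421.0) = 27421 units

27421 units


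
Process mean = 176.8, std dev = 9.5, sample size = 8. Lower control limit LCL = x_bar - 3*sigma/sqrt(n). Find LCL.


LCL = 176.8 - 3 * 9.5 / sqrt(8)

166.72


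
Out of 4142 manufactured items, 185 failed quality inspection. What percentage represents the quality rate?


Formula: Quality Rate = Good Pieces / Total Pieces * 100
Good pieces = 4142 - 185 = 3957
QR = 3957 / 4142 * 100 = 95.5%

95.5%


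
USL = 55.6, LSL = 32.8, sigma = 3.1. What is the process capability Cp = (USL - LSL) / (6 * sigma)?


Cp = (55.6 - 32.8) / (6 * 3.1)

1.23


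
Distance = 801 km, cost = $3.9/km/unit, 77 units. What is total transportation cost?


TC = dist * cost * units = 801 * 3.9 * 77 = $240540.30

$240540.30


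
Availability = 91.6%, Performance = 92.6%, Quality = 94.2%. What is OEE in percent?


Formula: OEE = Availability * Performance * Quality / 10000
A * P = 91.6% * 92.6% / 100 = 84.82%
OEE = 84.82% * 94.2% / 100 = 79.9%

79.9%


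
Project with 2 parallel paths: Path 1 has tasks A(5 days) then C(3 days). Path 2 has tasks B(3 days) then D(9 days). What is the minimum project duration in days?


Path 1 = 5 + 3 = 8 days
Path 2 = 3 + 9 = 12 days
Duration = max(8, 12) = 12 days

12 days


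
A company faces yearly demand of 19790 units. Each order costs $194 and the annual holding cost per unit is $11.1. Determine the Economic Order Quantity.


Formula: EOQ = sqrt(2 * D * S / H)
Numerator: 2 * 19790 * 194 = 7678520
2DS/H = 7678520 / 11.1 = 691758.6
EOQ = sqrt(691758.6) = 831.7 units

831.7 units


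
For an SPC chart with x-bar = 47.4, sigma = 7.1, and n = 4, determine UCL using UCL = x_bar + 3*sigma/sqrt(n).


UCL = 47.4 + 3 * 7.1 / sqrt(4)

58.05


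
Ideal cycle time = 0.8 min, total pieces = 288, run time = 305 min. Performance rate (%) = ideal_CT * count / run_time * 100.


Formula: Performance = (Ideal CT * Total Count) / Run Time * 100
Ideal output time = 0.8 * 288 = 230.4 min
Performance = 230.4 / 305 * 100 = 75.5%

75.5%


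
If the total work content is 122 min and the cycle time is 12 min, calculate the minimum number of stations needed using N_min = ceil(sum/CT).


Formula: N_min = ceil(Sum of Task Times / Cycle Time)
N_min = ceil(122 min / 12 min) = ceil(10.1667)
N_min = 11 stations

11


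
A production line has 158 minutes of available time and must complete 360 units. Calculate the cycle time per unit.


Formula: CT = Available Time / Number of Units
CT = 158 min / 360 units
CT = 0.44 min/unit

0.44 min/unit


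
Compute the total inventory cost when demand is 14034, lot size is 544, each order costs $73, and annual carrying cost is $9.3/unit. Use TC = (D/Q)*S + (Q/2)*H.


TC = 14034/544 * 73 + 544/2 * 9.3

$4412.84


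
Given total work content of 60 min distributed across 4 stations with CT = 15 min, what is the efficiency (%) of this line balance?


Formula: Efficiency = Sum of Task Times / (N_stations * CT) * 100
Total station capacity = 4 stations * 15 min = 60 min
Efficiency = 60 / 60 * 100 = 100.0%

100.0%


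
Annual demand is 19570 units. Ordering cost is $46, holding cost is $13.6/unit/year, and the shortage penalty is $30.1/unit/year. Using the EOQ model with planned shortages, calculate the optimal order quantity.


Formula: EOQ* = sqrt(2DS/H) * sqrt((H+P)/P)
Base EOQ = sqrt(2*19570*46/13.6) = 363.85 units
Correction = sqrt((13.6+30.1)/30.1) = 1.20492
EOQ* = 363.85 * 1.20492 = 438.4 units

438.4 units


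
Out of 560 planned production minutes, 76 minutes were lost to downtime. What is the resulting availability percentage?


Formula: Availability = (Planned Time - Downtime) / Planned Time * 100
Uptime = 560 - 76 = 484 min
Availability = 484 / 560 * 100 = 86.4%

86.4%


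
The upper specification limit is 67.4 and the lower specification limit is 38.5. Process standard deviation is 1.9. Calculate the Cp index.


Cp = (67.4 - 38.5) / (6 * 1.9)

2.54


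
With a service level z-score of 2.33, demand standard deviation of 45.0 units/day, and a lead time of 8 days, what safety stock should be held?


Formula: SS = z * sigma_d * sqrt(LT)
sqrt(LT) = sqrt(8) = 2.8284
SS = 2.33 * 45.0 * 2.8284
SS = 296.6 units

296.6 units


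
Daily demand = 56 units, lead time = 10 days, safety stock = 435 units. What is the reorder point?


Formula: ROP = (Daily Demand * Lead Time) + Safety Stock
Demand during lead time = 56 * 10 = 560 units
ROP = 560 + 435 = 995 units

995 units


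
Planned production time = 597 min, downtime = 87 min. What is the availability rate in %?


Formula: Availability = (Planned Time - Downtime) / Planned Time * 100
Uptime = 597 - 87 = 510 min
Availability = 510 / 597 * 100 = 85.4%

85.4%


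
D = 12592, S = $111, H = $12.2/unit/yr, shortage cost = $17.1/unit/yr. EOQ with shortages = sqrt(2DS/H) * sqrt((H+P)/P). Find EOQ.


Formula: EOQ* = sqrt(2DS/H) * sqrt((H+P)/P)
Base EOQ = sqrt(2*12592*111/12.2) = 478.68 units
Correction = sqrt((12.2+17.1)/17.1) = 1.30899
EOQ* = 478.68 * 1.30899 = 626.6 units

626.6 units


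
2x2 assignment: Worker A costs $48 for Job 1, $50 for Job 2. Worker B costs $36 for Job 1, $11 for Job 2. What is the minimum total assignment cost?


Option 1: A->1 + B->2 = $48 + $11 = $59
Option 2: A->2 + B->1 = $50 + $36 = $86
Min cost = min($59, $86) = $59

$59


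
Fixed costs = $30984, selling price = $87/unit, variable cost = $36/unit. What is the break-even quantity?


Formula: BEQ = Fixed Costs / (Price - Variable Cost)
Contribution margin = $87 - $36 = $51/unit
BEQ = ceil($30984 / $51/unit) = ceil(607.53) = 608 units

608 units


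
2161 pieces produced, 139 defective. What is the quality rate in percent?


Formula: Quality Rate = Good Pieces / Total Pieces * 100
Good pieces = 2161 - 139 = 2022
QR = 2022 / 2161 * 100 = 93.6%

93.6%


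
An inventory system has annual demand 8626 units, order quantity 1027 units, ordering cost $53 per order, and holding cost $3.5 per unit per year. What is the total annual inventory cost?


TC = 8626/1027 * 53 + 1027/2 * 3.5

$2242.41


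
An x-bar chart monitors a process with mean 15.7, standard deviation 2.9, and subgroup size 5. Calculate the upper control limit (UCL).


UCL = 15.7 + 3 * 2.9 / sqrt(5)

19.59


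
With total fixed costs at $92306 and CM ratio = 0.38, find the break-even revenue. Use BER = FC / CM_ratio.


Formula: BER = Fixed Costs / Contribution Margin Ratio
BER = $92306 / 0.38
BER = $242910.53 (to the nearest cent)

$242910.53


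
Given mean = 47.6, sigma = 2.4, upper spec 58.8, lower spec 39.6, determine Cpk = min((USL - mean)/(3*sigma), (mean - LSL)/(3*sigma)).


Cpu = (58.8 - 47.6) / (3 * 2.4) = 1.56
Cpl = (47.6 - 39.6) / (3 * 2.4) = 1.11
Cpk = min(1.56, 1.11) = 1.11

1.11


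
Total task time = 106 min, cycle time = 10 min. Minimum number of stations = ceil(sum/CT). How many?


Formula: N_min = ceil(Sum of Task Times / Cycle Time)
N_min = ceil(106 min / 10 min) = ceil(10.6)
N_min = 11 stations

11


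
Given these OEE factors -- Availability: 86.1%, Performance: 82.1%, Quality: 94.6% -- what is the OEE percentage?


Formula: OEE = Availability * Performance * Quality / 10000
A * P = 86.1% * 82.1% / 100 = 70.69%
OEE = 70.69% * 94.6% / 100 = 66.9%

66.9%


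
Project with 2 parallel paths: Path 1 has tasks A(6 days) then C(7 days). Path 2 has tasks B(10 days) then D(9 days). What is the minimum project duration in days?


Path 1 = 6 + 7 = 13 days
Path 2 = 10 + 9 = 19 days
Duration = max(13, 19) = 19 days

19 days


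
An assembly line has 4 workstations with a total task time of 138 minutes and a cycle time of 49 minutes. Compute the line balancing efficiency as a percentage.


Formula: Efficiency = Sum of Task Times / (N_stations * CT) * 100
Total station capacity = 4 stations * 49 min = 196 min
Efficiency = 138 / 196 * 100 = 70.4%

70.4%


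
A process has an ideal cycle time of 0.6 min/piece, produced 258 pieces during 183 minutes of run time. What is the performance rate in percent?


Formula: Performance = (Ideal CT * Total Count) / Run Time * 100
Ideal output time = 0.6 * 258 = 154.8 min
Performance = 154.8 / 183 * 100 = 84.6%

84.6%


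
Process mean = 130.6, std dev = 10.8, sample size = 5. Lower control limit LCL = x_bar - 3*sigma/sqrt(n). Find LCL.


LCL = 130.6 - 3 * 10.8 / sqrt(5)

116.11


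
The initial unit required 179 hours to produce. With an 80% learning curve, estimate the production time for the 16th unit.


Formula: T_n = T_1 * (learning_rate)^(log2(n)) where learning_rate = rate/100
Doublings = log2(16) = 4
T_n = 179 * 0.8^4
T_n = 179 * 0.4096 = 73.3 hours

73.3 hours


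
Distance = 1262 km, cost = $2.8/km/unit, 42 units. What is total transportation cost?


TC = dist * cost * units = 1262 * 2.8 * 42 = $148411.20

$148411.20


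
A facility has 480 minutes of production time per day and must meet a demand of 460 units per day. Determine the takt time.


Formula: Takt Time = Available Production Time / Customer Demand
Takt = 480 min/day / 460 units/day
Takt = 1.04 min/unit

1.04 min/unit


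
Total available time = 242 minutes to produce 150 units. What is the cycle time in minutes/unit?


Formula: CT = Available Time / Number of Units
CT = 242 min / 150 units
CT = 1.61 min/unit

1.61 min/unit


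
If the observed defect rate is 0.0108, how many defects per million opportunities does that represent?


DPMO = defect_rate * 1000000 = 0.0108 * 1000000

10800


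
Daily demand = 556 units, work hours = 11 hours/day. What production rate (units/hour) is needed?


Formula: Production Rate = Daily Demand / Available Hours
Rate = 556 units/day / 11 hours/day
Rate = 50.5 units/hour

50.5 units/hour


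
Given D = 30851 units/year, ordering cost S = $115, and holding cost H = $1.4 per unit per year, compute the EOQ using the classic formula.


Formula: EOQ = sqrt(2 * D * S / H)
Numerator: 2 * 30851 * 115 = 7095730
2DS/H = 7095730 / 1.4 = 5068378.6
EOQ = sqrt(5068378.6) = 2251.3 units

2251.3 units


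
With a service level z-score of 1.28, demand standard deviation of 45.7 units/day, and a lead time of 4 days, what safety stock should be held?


Formula: SS = z * sigma_d * sqrt(LT)
sqrt(LT) = sqrt(4) = 2.0
SS = 1.28 * 45.7 * 2.0
SS = 117.0 units

117.0 units


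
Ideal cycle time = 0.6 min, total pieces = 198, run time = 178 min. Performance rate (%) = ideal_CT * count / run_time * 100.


Formula: Performance = (Ideal CT * Total Count) / Run Time * 100
Ideal output time = 0.6 * 198 = 118.8 min
Performance = 118.8 / 178 * 100 = 66.7%

66.7%


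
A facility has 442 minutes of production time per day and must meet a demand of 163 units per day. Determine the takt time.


Formula: Takt Time = Available Production Time / Customer Demand
Takt = 442 min/day / 163 units/day
Takt = 2.71 min/unit

2.71 min/unit


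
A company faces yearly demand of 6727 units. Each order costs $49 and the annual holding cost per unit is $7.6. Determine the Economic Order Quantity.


Formula: EOQ = sqrt(2 * D * S / H)
Numerator: 2 * 6727 * 49 = 659246
2DS/H = 659246 / 7.6 = 86742.9
EOQ = sqrt(86742.9) = 294.5 units

294.5 units


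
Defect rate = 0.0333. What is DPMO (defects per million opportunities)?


DPMO = defect_rate * 1000000 = 0.0333 * 1000000

33300


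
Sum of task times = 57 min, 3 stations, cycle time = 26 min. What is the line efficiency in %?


Formula: Efficiency = Sum of Task Times / (N_stations * CT) * 100
Total station capacity = 3 stations * 26 min = 78 min
Efficiency = 57 / 78 * 100 = 73.1%

73.1%


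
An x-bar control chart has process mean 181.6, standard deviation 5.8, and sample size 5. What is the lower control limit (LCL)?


LCL = 181.6 - 3 * 5.8 / sqrt(5)

173.82


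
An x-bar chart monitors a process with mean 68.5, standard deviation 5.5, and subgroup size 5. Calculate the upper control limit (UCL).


UCL = 68.5 + 3 * 5.5 / sqrt(5)

75.88


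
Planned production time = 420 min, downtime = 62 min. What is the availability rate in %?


Formula: Availability = (Planned Time - Downtime) / Planned Time * 100
Uptime = 420 - 62 = 358 min
Availability = 358 / 420 * 100 = 85.2%

85.2%


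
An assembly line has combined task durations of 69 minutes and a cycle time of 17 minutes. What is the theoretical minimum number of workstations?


Formula: N_min = ceil(Sum of Task Times / Cycle Time)
N_min = ceil(69 min / 17 min) = ceil(4.0588)
N_min = 5 stations

5


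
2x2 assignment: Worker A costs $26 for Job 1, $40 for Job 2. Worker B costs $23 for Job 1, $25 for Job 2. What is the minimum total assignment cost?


Option 1: A->1 + B->2 = $26 + $25 = $51
Option 2: A->2 + B->1 = $40 + $23 = $63
Min cost = min($51, $63) = $51

$51


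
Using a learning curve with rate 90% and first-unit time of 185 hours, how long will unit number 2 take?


Formula: T_n = T_1 * (learning_rate)^(log2(n)) where learning_rate = rate/100
Doublings = log2(2) = 1
T_n = 185 * 0.9^1
T_n = 185 * 0.9 = 166.5 hours

166.5 hours


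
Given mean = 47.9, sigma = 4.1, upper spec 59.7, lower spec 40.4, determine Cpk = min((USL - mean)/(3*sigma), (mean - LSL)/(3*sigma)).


Cpu = (59.7 - 47.9) / (3 * 4.1) = 0.96
Cpl = (47.9 - 40.4) / (3 * 4.1) = 0.61
Cpk = min(0.96, 0.61) = 0.61

0.61


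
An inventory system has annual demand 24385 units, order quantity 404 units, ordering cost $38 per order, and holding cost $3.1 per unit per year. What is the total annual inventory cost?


TC = 24385/404 * 38 + 404/2 * 3.1

$2919.84


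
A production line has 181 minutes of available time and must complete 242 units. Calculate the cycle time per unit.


Formula: CT = Available Time / Number of Units
CT = 181 min / 242 units
CT = 0.75 min/unit

0.75 min/unit


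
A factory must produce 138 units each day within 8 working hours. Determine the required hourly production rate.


Formula: Production Rate = Daily Demand / Available Hours
Rate = 138 units/day / 8 hours/day
Rate = 17.3 units/hour

17.3 units/hour


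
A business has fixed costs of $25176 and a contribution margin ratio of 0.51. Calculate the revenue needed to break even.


Formula: BER = Fixed Costs / Contribution Margin Ratio
BER = $25176 / 0.51
BER = $49364.71 (to the nearest cent)

$49364.71


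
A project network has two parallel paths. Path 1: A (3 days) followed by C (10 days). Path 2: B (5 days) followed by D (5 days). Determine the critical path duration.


Path 1 = 3 + 10 = 13 days
Path 2 = 5 + 5 = 10 days
Duration = max(13, 10) = 13 days

13 days


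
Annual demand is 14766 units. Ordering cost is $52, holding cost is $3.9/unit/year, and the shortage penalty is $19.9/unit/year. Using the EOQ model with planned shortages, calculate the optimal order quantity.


Formula: EOQ* = sqrt(2DS/H) * sqrt((H+P)/P)
Base EOQ = sqrt(2*14766*52/3.9) = 627.5 units
Correction = sqrt((3.9+19.9)/19.9) = 1.09361
EOQ* = 627.5 * 1.09361 = 686.2 units

686.2 units


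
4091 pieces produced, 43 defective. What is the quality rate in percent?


Formula: Quality Rate = Good Pieces / Total Pieces * 100
Good pieces = 4091 - 43 = 4048
QR = 4048 / 4091 * 100 = 98.9%

98.9%


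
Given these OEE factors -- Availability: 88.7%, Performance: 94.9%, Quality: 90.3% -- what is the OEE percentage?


Formula: OEE = Availability * Performance * Quality / 10000
A * P = 88.7% * 94.9% / 100 = 84.18%
OEE = 84.18% * 90.3% / 100 = 76.0%

76.0%


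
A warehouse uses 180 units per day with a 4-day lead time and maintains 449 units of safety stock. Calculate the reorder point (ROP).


Formula: ROP = (Daily Demand * Lead Time) + Safety Stock
Demand during lead time = 180 * 4 = 720 units
ROP = 720 + 449 = 1169 units

1169 units


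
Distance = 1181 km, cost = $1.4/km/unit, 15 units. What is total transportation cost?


TC = dist * cost * units = 1181 * 1.4 * 15 = $24801.00

$24801.00


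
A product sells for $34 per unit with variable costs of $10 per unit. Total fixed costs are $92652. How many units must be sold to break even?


Formula: BEQ = Fixed Costs / (Price - Variable Cost)
Contribution margin = $34 - $10 = $24/unit
BEQ = ceil($92652 / $24/unit) = ceil(3860.5) = 3861 units

3861 units


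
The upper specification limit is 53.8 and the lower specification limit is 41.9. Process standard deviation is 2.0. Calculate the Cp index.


Cp = (53.8 - 41.9) / (6 * 2.0)

0.99


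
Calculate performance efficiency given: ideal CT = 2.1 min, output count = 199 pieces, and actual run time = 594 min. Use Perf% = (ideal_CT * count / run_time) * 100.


Formula: Performance = (Ideal CT * Total Count) / Run Time * 100
Ideal output time = 2.1 * 199 = 417.9 min
Performance = 417.9 / 594 * 100 = 70.4%

70.4%


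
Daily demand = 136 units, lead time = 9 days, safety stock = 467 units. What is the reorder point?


Formula: ROP = (Daily Demand * Lead Time) + Safety Stock
Demand during lead time = 136 * 9 = 1224 units
ROP = 1224 + 467 = 1691 units

1691 units


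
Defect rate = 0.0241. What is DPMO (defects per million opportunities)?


DPMO = defect_rate * 1000000 = 0.0241 * 1000000

24100


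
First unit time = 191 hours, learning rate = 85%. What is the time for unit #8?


Formula: T_n = T_1 * (learning_rate)^(log2(n)) where learning_rate = rate/100
Doublings = log2(8) = 3
T_n = 191 * 0.85^3
T_n = 191 * 0.6141 = 117.3 hours

117.3 hours


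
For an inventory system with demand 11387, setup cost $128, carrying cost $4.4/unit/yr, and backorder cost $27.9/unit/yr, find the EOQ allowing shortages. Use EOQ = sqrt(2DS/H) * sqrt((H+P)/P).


Formula: EOQ* = sqrt(2DS/H) * sqrt((H+P)/P)
Base EOQ = sqrt(2*11387*128/4.4) = 813.95 units
Correction = sqrt((4.4+27.9)/27.9) = 1.07597
EOQ* = 813.95 * 1.07597 = 875.8 units

875.8 units


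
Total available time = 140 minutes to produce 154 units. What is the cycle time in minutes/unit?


Formula: CT = Available Time / Number of Units
CT = 140 min / 154 units
CT = 0.91 min/unit

0.91 min/unit


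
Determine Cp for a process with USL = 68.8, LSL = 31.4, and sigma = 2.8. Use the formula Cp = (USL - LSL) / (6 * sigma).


Cp = (68.8 - 31.4) / (6 * 2.8)

2.23


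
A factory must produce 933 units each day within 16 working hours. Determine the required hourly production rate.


Formula: Production Rate = Daily Demand / Available Hours
Rate = 933 units/day / 16 hours/day
Rate = 58.3 units/hour

58.3 units/hour


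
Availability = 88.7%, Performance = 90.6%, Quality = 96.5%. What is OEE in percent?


Formula: OEE = Availability * Performance * Quality / 10000
A * P = 88.7% * 90.6% / 100 = 80.36%
OEE = 80.36% * 96.5% / 100 = 77.5%

77.5%


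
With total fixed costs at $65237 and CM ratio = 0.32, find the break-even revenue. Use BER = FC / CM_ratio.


Formula: BER = Fixed Costs / Contribution Margin Ratio
BER = $65237 / 0.32
BER = $203865.63 (to the nearest cent)

$203865.63


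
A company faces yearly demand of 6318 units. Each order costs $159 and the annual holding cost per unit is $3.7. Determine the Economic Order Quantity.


Formula: EOQ = sqrt(2 * D * S / H)
Numerator: 2 * 6318 * 159 = 2009124
2DS/H = 2009124 / 3.7 = 543006.5
EOQ = sqrt(543006.5) = 736.9 units

736.9 units


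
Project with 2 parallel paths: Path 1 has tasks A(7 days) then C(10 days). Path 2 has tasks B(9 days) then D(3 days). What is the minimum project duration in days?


Path 1 = 7 + 10 = 17 days
Path 2 = 9 + 3 = 12 days
Duration = max(17, 12) = 17 days

17 days


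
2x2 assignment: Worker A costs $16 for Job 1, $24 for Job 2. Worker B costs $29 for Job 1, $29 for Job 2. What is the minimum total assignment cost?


Option 1: A->1 + B->2 = $16 + $29 = $45
Option 2: A->2 + B->1 = $24 + $29 = $53
Min cost = min($45, $53) = $45

$45


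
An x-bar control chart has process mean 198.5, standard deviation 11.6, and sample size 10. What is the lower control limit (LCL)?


LCL = 198.5 - 3 * 11.6 / sqrt(10)

187.5


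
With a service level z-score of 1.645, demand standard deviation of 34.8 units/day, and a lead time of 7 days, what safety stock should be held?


Formula: SS = z * sigma_d * sqrt(LT)
sqrt(LT) = sqrt(7) = 2.6458
SS = 1.645 * 34.8 * 2.6458
SS = 151.5 units

151.5 units


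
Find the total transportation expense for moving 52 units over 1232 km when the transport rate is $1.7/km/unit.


TC = dist * cost * units = 1232 * 1.7 * 52 = $108908.80

$108908.80


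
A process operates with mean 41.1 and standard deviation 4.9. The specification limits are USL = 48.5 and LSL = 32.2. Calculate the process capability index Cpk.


Cpu = (48.5 - 41.1) / (3 * 4.9) = 0.5
Cpl = (41.1 - 32.2) / (3 * 4.9) = 0.61
Cpk = min(0.5, 0.61) = 0.5

0.5
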